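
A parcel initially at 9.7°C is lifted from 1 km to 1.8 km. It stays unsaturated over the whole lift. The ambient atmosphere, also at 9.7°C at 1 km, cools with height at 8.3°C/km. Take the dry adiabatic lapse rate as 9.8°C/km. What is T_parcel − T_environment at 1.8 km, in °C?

Parcel:
  From 1000 m to 1800 m (dry): cools by 9.8 × 0.8 = 7.84°C, giving 1.86°C.
Environment:
  From 1000 m to 1800 m (environment): cools by 8.3 × 0.8 = 6.64°C, giving 3.06°C.
T_parcel − T_env = 1.86 − 3.06 = -1.2°C

-1.2°C (parcel cooler than environment)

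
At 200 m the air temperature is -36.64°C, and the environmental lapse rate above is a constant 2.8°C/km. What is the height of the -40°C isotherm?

Height above start = (-36.64 − (-40)) / 2.8 = 1.2 km
Altitude = 200 m + 1200 m = 1400 m

1400 m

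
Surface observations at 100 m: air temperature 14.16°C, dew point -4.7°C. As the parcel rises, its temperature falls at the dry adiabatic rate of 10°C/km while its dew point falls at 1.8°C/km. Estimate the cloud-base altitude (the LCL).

T and T_d converge at 10 − 1.8 = 8.2°C per km
Height above start = (14.16 − (-4.7)) / 8.2 = 2.3 km
LCL altitude = 100 m + 2300 m = 2400 m

2400 m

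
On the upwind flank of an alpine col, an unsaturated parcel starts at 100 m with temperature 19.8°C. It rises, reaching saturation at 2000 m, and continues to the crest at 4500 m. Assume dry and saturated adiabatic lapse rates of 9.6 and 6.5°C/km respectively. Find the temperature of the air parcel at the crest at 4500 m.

-14.69°C

Dry to 2000 m: -9.6 × 1.9 km = -18.24°C, so T = 1.56°C.
Saturated to 4500 m: -6.5 × 2.5 km = -16.25°C, so T = -14.69°C.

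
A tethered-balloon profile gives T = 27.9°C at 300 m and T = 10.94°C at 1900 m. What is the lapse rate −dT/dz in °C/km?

Γ = −ΔT/Δz = (27.9 − 10.94) / (1900 − 300) m
  = 16.96°C / 1.6 km = 10.6°C/km

10.6°C/km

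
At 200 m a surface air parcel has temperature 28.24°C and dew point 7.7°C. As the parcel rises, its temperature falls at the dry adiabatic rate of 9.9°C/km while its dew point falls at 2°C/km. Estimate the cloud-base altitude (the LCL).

2800 m

T and T_d converge at 9.9 − 2 = 7.9°C per km
Height above start = (28.24 − 7.7) / 7.9 = 2.6 km
LCL altitude = 200 m + 2600 m = 2800 m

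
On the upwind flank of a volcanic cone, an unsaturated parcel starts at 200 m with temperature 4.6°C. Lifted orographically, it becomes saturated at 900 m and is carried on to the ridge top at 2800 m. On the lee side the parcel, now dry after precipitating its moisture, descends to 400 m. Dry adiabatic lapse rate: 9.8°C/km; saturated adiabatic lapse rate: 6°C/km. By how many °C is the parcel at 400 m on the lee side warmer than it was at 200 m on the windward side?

200 → 900 m (dry, 9.8°C/km): ΔT = -9.8 × 0.7 = -6.86°C → T = -2.26°C
900 → 2800 m (saturated, 6°C/km): ΔT = -6 × 1.9 = -11.4°C → T = -13.66°C
2800 → 400 m (dry descent, 9.8°C/km): ΔT = +9.8 × 2.4 = +23.52°C → T = 9.86°C
Net change vs windward start: 9.86 − 4.6 = +5.26°C

+5.26°C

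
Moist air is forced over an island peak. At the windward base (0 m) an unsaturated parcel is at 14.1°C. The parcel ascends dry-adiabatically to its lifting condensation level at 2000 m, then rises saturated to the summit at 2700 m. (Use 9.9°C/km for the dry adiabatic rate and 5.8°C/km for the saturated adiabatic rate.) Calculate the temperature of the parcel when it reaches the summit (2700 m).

0 → 2000 m (dry, 9.9°C/km): ΔT = -9.9 × 2 = -19.8°C → T = -5.7°C
2000 → 2700 m (saturated, 5.8°C/km): ΔT = -5.8 × 0.7 = -4.06°C → T = -9.76°C

-9.76°C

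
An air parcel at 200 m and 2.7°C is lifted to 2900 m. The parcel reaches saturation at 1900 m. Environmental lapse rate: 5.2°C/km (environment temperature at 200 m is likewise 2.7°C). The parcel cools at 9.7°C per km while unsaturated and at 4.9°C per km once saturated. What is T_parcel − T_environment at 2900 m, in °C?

-7.35°C (parcel cooler than environment)

Parcel:
  200 → 1900 m (dry, 9.7°C/km): ΔT = -9.7 × 1.7 = -16.49°C → T = -13.79°C
  1900 → 2900 m (saturated, 4.9°C/km): ΔT = -4.9 × 1 = -4.9°C → T = -18.69°C
Environment:
  200 → 2900 m (environment, 5.2°C/km): ΔT = -5.2 × 2.7 = -14.04°C → T = -11.34°C
T_parcel − T_env = -18.69 − (-11.34) = -7.35°C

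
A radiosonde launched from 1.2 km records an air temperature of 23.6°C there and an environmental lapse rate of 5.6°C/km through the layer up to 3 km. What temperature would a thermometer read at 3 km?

Environmental to 3000 m: -5.6 × 1.8 km = -10.08°C, so T = 13.52°C.

13.52°C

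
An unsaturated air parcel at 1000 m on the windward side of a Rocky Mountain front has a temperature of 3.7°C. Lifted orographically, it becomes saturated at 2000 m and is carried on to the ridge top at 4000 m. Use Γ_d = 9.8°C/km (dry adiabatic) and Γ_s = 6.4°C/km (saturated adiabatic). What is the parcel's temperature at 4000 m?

From 1000 m to 2000 m (dry): cools by 9.8 × 1 = 9.8°C, giving -6.1°C.
From 2000 m to 4000 m (saturated): cools by 6.4 × 2 = 12.8°C, giving -18.9°C.

-18.9°C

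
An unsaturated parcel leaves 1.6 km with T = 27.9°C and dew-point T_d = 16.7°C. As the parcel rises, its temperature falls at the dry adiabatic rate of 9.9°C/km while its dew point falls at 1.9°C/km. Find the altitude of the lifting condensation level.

3 km

T and T_d converge at 9.9 − 1.9 = 8°C per km
Height above start = (27.9 − 16.7) / 8 = 1.4 km
LCL altitude = 1600 m + 1400 m = 3000 m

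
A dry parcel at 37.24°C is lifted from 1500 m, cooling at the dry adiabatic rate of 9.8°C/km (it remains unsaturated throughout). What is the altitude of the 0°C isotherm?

Height above start = (37.24 − 0) / 9.8 = 3.8 km
Altitude = 1500 m + 3800 m = 5300 m

5300 m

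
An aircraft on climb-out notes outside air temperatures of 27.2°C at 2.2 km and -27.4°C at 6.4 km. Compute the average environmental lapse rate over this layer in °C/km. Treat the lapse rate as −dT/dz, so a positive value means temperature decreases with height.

Γ = −ΔT/Δz = (27.2 − (-27.4)) / (6400 − 2200) m
  = 54.6°C / 4.2 km = 13°C/km

13°C/km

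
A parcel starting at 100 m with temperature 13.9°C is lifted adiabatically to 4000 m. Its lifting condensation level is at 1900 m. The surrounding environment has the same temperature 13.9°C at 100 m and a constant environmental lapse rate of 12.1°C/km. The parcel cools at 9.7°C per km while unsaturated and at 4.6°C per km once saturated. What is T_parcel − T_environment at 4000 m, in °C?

Parcel:
  100 → 1900 m (dry, 9.7°C/km): ΔT = -9.7 × 1.8 = -17.46°C → T = -3.56°C
  1900 → 4000 m (saturated, 4.6°C/km): ΔT = -4.6 × 2.1 = -9.66°C → T = -13.22°C
Environment:
  100 → 4000 m (environment, 12.1°C/km): ΔT = -12.1 × 3.9 = -47.19°C → T = -33.29°C
T_parcel − T_env = -13.22 − (-33.29) = +20.07°C

+20.07°C (parcel warmer than environment)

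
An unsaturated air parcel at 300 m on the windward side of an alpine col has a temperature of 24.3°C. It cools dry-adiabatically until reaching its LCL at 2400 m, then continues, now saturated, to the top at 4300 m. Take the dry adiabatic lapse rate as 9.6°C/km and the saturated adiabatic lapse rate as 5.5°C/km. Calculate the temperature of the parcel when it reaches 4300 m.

-6.31°C

From 300 m to 2400 m (dry): cools by 9.6 × 2.1 = 20.16°C, giving 4.14°C.
From 2400 m to 4300 m (saturated): cools by 5.5 × 1.9 = 10.45°C, giving -6.31°C.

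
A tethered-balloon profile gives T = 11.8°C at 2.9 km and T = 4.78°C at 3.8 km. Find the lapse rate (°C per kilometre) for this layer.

Γ = −ΔT/Δz = (11.8 − 4.78) / (3800 − 2900) m
  = 7.02°C / 0.9 km = 7.8°C/km

7.8°C/km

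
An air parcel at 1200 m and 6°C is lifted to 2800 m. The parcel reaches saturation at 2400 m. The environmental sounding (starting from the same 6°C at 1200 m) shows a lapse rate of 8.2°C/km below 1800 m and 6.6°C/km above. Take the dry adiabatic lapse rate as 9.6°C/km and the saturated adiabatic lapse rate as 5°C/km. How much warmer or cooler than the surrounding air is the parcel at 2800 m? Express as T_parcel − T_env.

-2°C (parcel cooler than environment)

Parcel:
  1200–2400 m, dry: Δz = 1.2 km ⇒ ΔT = -11.52°C; T = -5.52°C
  2400–2800 m, saturated: Δz = 0.4 km ⇒ ΔT = -2°C; T = -7.52°C
Environment:
  1200–1800 m, environment, lower layer: Δz = 0.6 km ⇒ ΔT = -4.92°C; T = 1.08°C
  1800–2800 m, environment, upper layer: Δz = 1 km ⇒ ΔT = -6.6°C; T = -5.52°C
T_parcel − T_env = -7.52 − (-5.52) = -2°C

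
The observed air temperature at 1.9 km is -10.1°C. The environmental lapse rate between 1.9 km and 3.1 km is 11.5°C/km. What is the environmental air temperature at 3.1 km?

-23.9°C

1900 → 3100 m (environmental, 11.5°C/km): ΔT = -11.5 × 1.2 = -13.8°C → T = -23.9°C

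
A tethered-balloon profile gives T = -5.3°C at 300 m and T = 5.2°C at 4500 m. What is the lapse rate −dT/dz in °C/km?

-2.5°C/km

Γ = −ΔT/Δz = (-5.3 − 5.2) / (4500 − 300) m
  = -10.5°C / 4.2 km = -2.5°C/km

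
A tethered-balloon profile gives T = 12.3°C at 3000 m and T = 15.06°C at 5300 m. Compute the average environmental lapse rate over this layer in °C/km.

Γ = −ΔT/Δz = (12.3 − 15.06) / (5300 − 3000) m
  = -2.76°C / 2.3 km = -1.2°C/km

-1.2°C/km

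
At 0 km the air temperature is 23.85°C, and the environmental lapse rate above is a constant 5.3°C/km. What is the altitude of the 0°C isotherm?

Height above start = (23.85 − 0) / 5.3 = 4.5 km
Altitude = 0 m + 4500 m = 4500 m

4.5 km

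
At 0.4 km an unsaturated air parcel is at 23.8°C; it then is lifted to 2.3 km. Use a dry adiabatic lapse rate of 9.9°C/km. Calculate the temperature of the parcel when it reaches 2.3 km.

Dry adiabatic to 2300 m: -9.9 × 1.9 km = -18.81°C, so T = 4.99°C.

4.99°C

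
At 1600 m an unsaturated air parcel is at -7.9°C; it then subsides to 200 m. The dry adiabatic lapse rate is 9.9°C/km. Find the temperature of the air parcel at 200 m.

Dry adiabatic to 200 m: +9.9 × 1.4 km = +13.86°C, so T = 5.96°C.

5.96°C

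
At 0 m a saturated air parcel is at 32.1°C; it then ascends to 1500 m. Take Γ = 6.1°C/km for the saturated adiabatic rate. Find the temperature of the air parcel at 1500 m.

22.95°C

0 → 1500 m (saturated adiabatic, 6.1°C/km): ΔT = -6.1 × 1.5 = -9.15°C → T = 22.95°C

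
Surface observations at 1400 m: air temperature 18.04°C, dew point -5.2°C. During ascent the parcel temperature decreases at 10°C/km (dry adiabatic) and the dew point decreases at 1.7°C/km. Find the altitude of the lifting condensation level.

T and T_d converge at 10 − 1.7 = 8.3°C per km
Height above start = (18.04 − (-5.2)) / 8.3 = 2.8 km
LCL altitude = 1400 m + 2800 m = 4200 m

4200 m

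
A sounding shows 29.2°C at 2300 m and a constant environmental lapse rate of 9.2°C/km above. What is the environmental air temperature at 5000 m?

4.36°C

2300–5000 m, environmental: Δz = 2.7 km ⇒ ΔT = -24.84°C; T = 4.36°C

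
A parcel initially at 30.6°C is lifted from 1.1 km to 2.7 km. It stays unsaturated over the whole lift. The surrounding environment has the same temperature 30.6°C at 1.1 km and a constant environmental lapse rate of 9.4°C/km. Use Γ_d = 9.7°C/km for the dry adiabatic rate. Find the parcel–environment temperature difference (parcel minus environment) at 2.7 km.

Parcel:
  1100 → 2700 m (dry, 9.7°C/km): ΔT = -9.7 × 1.6 = -15.52°C → T = 15.08°C
Environment:
  1100 → 2700 m (environment, 9.4°C/km): ΔT = -9.4 × 1.6 = -15.04°C → T = 15.56°C
T_parcel − T_env = 15.08 − 15.56 = -0.48°C

-0.48°C (parcel cooler than environment)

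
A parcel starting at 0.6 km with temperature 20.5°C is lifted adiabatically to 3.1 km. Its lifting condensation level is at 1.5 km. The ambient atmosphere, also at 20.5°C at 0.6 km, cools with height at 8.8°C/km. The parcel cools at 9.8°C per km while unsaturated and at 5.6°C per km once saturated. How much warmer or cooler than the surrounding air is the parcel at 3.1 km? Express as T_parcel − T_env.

+4.22°C (parcel warmer than environment)

Parcel:
  600 → 1500 m (dry, 9.8°C/km): ΔT = -9.8 × 0.9 = -8.82°C → T = 11.68°C
  1500 → 3100 m (saturated, 5.6°C/km): ΔT = -5.6 × 1.6 = -8.96°C → T = 2.72°C
Environment:
  600 → 3100 m (environment, 8.8°C/km): ΔT = -8.8 × 2.5 = -22°C → T = -1.5°C
T_parcel − T_env = 2.72 − (-1.5) = +4.22°C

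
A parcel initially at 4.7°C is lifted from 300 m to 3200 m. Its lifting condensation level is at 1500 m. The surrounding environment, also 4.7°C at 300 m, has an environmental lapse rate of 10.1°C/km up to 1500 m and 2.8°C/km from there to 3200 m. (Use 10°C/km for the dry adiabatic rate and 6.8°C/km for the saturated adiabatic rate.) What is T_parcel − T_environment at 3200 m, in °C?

Parcel:
  300 → 1500 m (dry, 10°C/km): ΔT = -10 × 1.2 = -12°C → T = -7.3°C
  1500 → 3200 m (saturated, 6.8°C/km): ΔT = -6.8 × 1.7 = -11.56°C → T = -18.86°C
Environment:
  300 → 1500 m (environment, lower layer, 10.1°C/km): ΔT = -10.1 × 1.2 = -12.12°C → T = -7.42°C
  1500 → 3200 m (environment, upper layer, 2.8°C/km): ΔT = -2.8 × 1.7 = -4.76°C → T = -12.18°C
T_parcel − T_env = -18.86 − (-12.18) = -6.68°C

-6.68°C (parcel cooler than environment)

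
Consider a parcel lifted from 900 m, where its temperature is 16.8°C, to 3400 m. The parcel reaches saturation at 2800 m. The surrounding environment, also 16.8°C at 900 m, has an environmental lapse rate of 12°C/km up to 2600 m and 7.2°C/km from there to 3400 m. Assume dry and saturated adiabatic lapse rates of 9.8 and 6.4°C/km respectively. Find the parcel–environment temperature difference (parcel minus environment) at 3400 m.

Parcel:
  From 900 m to 2800 m (dry): cools by 9.8 × 1.9 = 18.62°C, giving -1.82°C.
  From 2800 m to 3400 m (saturated): cools by 6.4 × 0.6 = 3.84°C, giving -5.66°C.
Environment:
  From 900 m to 2600 m (environment, lower layer): cools by 12 × 1.7 = 20.4°C, giving -3.6°C.
  From 2600 m to 3400 m (environment, upper layer): cools by 7.2 × 0.8 = 5.76°C, giving -9.36°C.
T_parcel − T_env = -5.66 − (-9.36) = +3.7°C

+3.7°C (parcel warmer than environment)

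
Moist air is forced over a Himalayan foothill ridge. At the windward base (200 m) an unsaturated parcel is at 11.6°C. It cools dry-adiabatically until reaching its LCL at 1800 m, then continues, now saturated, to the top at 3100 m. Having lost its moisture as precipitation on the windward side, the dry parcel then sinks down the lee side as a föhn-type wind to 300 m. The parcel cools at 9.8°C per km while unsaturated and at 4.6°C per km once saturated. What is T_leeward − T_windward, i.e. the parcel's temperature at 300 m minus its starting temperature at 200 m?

Dry to 1800 m: -9.8 × 1.6 km = -15.68°C, so T = -4.08°C.
Saturated to 3100 m: -4.6 × 1.3 km = -5.98°C, so T = -10.06°C.
Dry descent to 300 m: +9.8 × 2.8 km = +27.44°C, so T = 17.38°C.
Net change vs windward start: 17.38 − 11.6 = +5.78°C

+5.78°C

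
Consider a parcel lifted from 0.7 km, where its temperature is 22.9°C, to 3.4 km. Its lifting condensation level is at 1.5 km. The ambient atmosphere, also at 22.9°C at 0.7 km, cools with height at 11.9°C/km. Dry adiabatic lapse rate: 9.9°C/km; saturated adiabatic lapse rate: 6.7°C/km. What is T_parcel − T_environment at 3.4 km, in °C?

+11.48°C (parcel warmer than environment)

Parcel:
  Dry to 1500 m: -9.9 × 0.8 km = -7.92°C, so T = 14.98°C.
  Saturated to 3400 m: -6.7 × 1.9 km = -12.73°C, so T = 2.25°C.
Environment:
  Environment to 3400 m: -11.9 × 2.7 km = -32.13°C, so T = -9.23°C.
T_parcel − T_env = 2.25 − (-9.23) = +11.48°C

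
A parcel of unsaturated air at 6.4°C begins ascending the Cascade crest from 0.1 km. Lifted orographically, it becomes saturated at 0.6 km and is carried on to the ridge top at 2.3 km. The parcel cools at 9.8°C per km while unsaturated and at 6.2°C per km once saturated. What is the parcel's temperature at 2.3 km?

Dry to 600 m: -9.8 × 0.5 km = -4.9°C, so T = 1.5°C.
Saturated to 2300 m: -6.2 × 1.7 km = -10.54°C, so T = -9.04°C.

-9.04°C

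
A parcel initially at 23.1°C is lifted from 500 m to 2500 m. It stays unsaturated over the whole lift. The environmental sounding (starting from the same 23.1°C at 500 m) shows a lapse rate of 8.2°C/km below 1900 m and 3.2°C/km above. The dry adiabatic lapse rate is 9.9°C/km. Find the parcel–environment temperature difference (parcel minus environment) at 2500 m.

-6.4°C (parcel cooler than environment)

Parcel:
  Dry to 2500 m: -9.9 × 2 km = -19.8°C, so T = 3.3°C.
Environment:
  Environment, lower layer to 1900 m: -8.2 × 1.4 km = -11.48°C, so T = 11.62°C.
  Environment, upper layer to 2500 m: -3.2 × 0.6 km = -1.92°C, so T = 9.7°C.
T_parcel − T_env = 3.3 − 9.7 = -6.4°C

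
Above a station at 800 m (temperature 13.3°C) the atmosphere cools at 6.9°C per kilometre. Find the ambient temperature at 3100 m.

800 → 3100 m (environmental, 6.9°C/km): ΔT = -6.9 × 2.3 = -15.87°C → T = -2.57°C

-2.57°C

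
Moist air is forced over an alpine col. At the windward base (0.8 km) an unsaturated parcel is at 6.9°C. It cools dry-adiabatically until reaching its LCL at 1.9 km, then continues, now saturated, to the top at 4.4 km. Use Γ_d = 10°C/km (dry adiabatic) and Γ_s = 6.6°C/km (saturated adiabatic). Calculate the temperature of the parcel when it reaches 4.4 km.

Dry to 1900 m: -10 × 1.1 km = -11°C, so T = -4.1°C.
Saturated to 4400 m: -6.6 × 2.5 km = -16.5°C, so T = -20.6°C.

-20.6°C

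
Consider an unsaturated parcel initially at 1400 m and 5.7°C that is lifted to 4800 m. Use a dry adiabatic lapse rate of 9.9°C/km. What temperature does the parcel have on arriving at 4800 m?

-27.96°C

From 1400 m to 4800 m (dry adiabatic): cools by 9.9 × 3.4 = 33.66°C, giving -27.96°C.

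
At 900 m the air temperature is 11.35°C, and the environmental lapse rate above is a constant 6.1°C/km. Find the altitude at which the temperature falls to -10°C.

Height above start = (11.35 − (-10)) / 6.1 = 3.5 km
Altitude = 900 m + 3500 m = 4400 m

4400 m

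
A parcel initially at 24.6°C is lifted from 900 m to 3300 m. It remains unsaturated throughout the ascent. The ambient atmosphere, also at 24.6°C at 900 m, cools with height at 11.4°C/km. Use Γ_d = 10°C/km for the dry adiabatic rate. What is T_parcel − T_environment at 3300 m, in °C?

+3.36°C (parcel warmer than environment)

Parcel:
  900 → 3300 m (dry, 10°C/km): ΔT = -10 × 2.4 = -24°C → T = 0.6°C
Environment:
  900 → 3300 m (environment, 11.4°C/km): ΔT = -11.4 × 2.4 = -27.36°C → T = -2.76°C
T_parcel − T_env = 0.6 − (-2.76) = +3.36°C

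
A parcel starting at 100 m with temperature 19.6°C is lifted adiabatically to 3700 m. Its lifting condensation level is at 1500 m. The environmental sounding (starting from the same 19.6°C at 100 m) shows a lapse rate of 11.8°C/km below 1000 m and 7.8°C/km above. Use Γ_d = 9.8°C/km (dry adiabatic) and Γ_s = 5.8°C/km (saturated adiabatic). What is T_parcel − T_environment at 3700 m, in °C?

Parcel:
  100 → 1500 m (dry, 9.8°C/km): ΔT = -9.8 × 1.4 = -13.72°C → T = 5.88°C
  1500 → 3700 m (saturated, 5.8°C/km): ΔT = -5.8 × 2.2 = -12.76°C → T = -6.88°C
Environment:
  100 → 1000 m (environment, lower layer, 11.8°C/km): ΔT = -11.8 × 0.9 = -10.62°C → T = 8.98°C
  1000 → 3700 m (environment, upper layer, 7.8°C/km): ΔT = -7.8 × 2.7 = -21.06°C → T = -12.08°C
T_parcel − T_env = -6.88 − (-12.08) = +5.2°C

+5.2°C (parcel warmer than environment)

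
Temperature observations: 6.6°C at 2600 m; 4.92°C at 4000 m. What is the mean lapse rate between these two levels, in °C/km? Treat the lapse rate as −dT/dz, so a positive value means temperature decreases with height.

1.2°C/km

Γ = −ΔT/Δz = (6.6 − 4.92) / (4000 − 2600) m
  = 1.68°C / 1.4 km = 1.2°C/km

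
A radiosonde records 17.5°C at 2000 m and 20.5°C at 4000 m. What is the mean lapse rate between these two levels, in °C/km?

-1.5°C/km

Γ = −ΔT/Δz = (17.5 − 20.5) / (4000 − 2000) m
  = -3°C / 2 km = -1.5°C/km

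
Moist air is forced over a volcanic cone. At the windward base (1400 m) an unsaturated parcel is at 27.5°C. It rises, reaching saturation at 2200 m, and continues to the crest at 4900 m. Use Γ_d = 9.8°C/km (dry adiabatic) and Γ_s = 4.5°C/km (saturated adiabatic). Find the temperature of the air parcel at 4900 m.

7.51°C

From 1400 m to 2200 m (dry): cools by 9.8 × 0.8 = 7.84°C, giving 19.66°C.
From 2200 m to 4900 m (saturated): cools by 4.5 × 2.7 = 12.15°C, giving 7.51°C.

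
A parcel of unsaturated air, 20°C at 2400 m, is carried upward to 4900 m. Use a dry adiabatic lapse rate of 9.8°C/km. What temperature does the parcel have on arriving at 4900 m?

-4.5°C

Dry adiabatic to 4900 m: -9.8 × 2.5 km = -24.5°C, so T = -4.5°C.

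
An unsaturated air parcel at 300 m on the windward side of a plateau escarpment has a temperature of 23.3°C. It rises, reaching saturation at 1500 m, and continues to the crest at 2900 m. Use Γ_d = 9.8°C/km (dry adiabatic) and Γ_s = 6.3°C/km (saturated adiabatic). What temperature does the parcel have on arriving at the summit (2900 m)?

2.72°C

300–1500 m, dry: Δz = 1.2 km ⇒ ΔT = -11.76°C; T = 11.54°C
1500–2900 m, saturated: Δz = 1.4 km ⇒ ΔT = -8.82°C; T = 2.72°C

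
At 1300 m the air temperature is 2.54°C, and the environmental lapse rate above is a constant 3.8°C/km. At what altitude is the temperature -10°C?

Height above start = (2.54 − (-10)) / 3.8 = 3.3 km
Altitude = 1300 m + 3300 m = 4600 m

4600 m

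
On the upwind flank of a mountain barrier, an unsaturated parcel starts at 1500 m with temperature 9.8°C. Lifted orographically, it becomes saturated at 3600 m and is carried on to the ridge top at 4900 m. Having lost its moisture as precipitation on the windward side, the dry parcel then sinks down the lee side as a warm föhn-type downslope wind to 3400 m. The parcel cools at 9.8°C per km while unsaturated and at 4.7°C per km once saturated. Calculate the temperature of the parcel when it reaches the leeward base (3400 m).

From 1500 m to 3600 m (dry): cools by 9.8 × 2.1 = 20.58°C, giving -10.78°C.
From 3600 m to 4900 m (saturated): cools by 4.7 × 1.3 = 6.11°C, giving -16.89°C.
From 4900 m to 3400 m (dry descent): warms by 9.8 × 1.5 = 14.7°C, giving -2.19°C.

-2.19°C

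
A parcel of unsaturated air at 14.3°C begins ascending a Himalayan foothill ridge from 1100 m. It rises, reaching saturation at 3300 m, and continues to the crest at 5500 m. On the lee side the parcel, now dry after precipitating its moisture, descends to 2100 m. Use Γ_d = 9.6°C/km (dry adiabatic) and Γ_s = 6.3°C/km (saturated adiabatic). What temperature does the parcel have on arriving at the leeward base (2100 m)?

From 1100 m to 3300 m (dry): cools by 9.6 × 2.2 = 21.12°C, giving -6.82°C.
From 3300 m to 5500 m (saturated): cools by 6.3 × 2.2 = 13.86°C, giving -20.68°C.
From 5500 m to 2100 m (dry descent): warms by 9.6 × 3.4 = 32.64°C, giving 11.96°C.

11.96°C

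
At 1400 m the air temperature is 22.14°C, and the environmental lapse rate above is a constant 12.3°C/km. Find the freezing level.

Height above start = (22.14 − 0) / 12.3 = 1.8 km
Altitude = 1400 m + 1800 m = 3200 m

3200 m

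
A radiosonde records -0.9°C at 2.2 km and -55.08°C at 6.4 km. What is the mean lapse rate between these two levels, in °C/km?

Γ = −ΔT/Δz = (-0.9 − (-55.08)) / (6400 − 2200) m
  = 54.18°C / 4.2 km = 12.9°C/km

12.9°C/km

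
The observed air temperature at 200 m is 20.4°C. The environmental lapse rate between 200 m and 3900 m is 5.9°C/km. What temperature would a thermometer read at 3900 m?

-1.43°C

200 → 3900 m (environmental, 5.9°C/km): ΔT = -5.9 × 3.7 = -21.83°C → T = -1.43°C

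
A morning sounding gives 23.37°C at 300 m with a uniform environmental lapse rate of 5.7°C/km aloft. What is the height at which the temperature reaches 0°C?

Height above start = (23.37 − 0) / 5.7 = 4.1 km
Altitude = 300 m + 4100 m = 4400 m

4400 m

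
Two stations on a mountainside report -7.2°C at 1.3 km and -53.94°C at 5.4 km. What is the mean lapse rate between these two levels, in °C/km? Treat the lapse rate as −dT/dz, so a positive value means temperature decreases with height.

Γ = −ΔT/Δz = (-7.2 − (-53.94)) / (5400 − 1300) m
  = 46.74°C / 4.1 km = 11.4°C/km

11.4°C/km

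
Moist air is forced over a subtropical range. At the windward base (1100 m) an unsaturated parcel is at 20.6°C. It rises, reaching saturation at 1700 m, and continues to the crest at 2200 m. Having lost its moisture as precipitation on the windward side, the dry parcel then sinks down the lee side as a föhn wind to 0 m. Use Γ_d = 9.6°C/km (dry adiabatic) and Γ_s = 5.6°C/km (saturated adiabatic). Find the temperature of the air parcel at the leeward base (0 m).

From 1100 m to 1700 m (dry): cools by 9.6 × 0.6 = 5.76°C, giving 14.84°C.
From 1700 m to 2200 m (saturated): cools by 5.6 × 0.5 = 2.8°C, giving 12.04°C.
From 2200 m to 0 m (dry descent): warms by 9.6 × 2.2 = 21.12°C, giving 33.16°C.

33.16°C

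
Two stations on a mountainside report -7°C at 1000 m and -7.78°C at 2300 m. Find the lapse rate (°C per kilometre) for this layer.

Γ = −ΔT/Δz = (-7 − (-7.78)) / (2300 − 1000) m
  = 0.78°C / 1.3 km = 0.6°C/km

0.6°C/km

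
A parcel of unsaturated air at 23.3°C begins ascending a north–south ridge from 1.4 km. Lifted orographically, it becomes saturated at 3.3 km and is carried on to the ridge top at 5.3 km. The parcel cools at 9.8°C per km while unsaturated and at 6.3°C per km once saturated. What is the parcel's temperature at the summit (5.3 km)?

Dry to 3300 m: -9.8 × 1.9 km = -18.62°C, so T = 4.68°C.
Saturated to 5300 m: -6.3 × 2 km = -12.6°C, so T = -7.92°C.

-7.92°C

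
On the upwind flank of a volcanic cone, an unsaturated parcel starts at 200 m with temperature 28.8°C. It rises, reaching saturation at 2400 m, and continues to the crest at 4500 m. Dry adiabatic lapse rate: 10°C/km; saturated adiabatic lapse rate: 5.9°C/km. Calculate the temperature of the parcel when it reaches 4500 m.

-5.59°C

From 200 m to 2400 m (dry): cools by 10 × 2.2 = 22°C, giving 6.8°C.
From 2400 m to 4500 m (saturated): cools by 5.9 × 2.1 = 12.39°C, giving -5.59°C.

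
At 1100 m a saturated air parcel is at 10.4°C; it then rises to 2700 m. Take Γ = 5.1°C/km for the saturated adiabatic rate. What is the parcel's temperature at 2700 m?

Saturated adiabatic to 2700 m: -5.1 × 1.6 km = -8.16°C, so T = 2.24°C.

2.24°C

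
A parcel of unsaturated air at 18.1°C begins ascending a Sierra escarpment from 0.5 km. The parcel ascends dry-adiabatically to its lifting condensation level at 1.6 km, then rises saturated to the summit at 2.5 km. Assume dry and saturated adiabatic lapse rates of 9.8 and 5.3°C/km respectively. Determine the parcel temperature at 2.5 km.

From 500 m to 1600 m (dry): cools by 9.8 × 1.1 = 10.78°C, giving 7.32°C.
From 1600 m to 2500 m (saturated): cools by 5.3 × 0.9 = 4.77°C, giving 2.55°C.

2.55°C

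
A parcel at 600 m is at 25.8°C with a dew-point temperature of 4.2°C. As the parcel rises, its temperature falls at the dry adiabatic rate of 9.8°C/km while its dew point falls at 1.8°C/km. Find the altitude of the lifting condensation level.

T and T_d converge at 9.8 − 1.8 = 8°C per km
Height above start = (25.8 − 4.2) / 8 = 2.7 km
LCL altitude = 600 m + 2700 m = 3300 m

3300 m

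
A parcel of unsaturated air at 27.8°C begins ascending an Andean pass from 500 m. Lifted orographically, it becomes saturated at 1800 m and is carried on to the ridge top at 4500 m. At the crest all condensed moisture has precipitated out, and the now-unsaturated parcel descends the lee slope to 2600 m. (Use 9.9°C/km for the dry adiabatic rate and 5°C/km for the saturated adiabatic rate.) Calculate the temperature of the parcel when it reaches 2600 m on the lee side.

500 → 1800 m (dry, 9.9°C/km): ΔT = -9.9 × 1.3 = -12.87°C → T = 14.93°C
1800 → 4500 m (saturated, 5°C/km): ΔT = -5 × 2.7 = -13.5°C → T = 1.43°C
4500 → 2600 m (dry descent, 9.9°C/km): ΔT = +9.9 × 1.9 = +18.81°C → T = 20.24°C

20.24°C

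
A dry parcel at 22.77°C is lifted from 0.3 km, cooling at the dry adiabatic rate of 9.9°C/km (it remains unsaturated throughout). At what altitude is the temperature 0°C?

Height above start = (22.77 − 0) / 9.9 = 2.3 km
Altitude = 300 m + 2300 m = 2600 m

2.6 km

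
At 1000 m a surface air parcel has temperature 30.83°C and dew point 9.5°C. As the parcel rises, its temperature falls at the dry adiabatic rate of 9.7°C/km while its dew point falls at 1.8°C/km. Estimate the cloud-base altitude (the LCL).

T and T_d converge at 9.7 − 1.8 = 7.9°C per km
Height above start = (30.83 − 9.5) / 7.9 = 2.7 km
LCL altitude = 1000 m + 2700 m = 3700 m

3700 m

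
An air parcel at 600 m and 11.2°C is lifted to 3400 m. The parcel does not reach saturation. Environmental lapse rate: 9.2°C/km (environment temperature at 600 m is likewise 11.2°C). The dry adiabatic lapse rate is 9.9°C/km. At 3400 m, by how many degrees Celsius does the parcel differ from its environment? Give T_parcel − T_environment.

Parcel:
  From 600 m to 3400 m (dry): cools by 9.9 × 2.8 = 27.72°C, giving -16.52°C.
Environment:
  From 600 m to 3400 m (environment): cools by 9.2 × 2.8 = 25.76°C, giving -14.56°C.
T_parcel − T_env = -16.52 − (-14.56) = -1.96°C

-1.96°C (parcel cooler than environment)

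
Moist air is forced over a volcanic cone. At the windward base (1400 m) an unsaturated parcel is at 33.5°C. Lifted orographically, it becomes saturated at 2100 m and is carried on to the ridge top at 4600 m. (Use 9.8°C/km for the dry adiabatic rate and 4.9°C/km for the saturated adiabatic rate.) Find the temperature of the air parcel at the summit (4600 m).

14.39°C

From 1400 m to 2100 m (dry): cools by 9.8 × 0.7 = 6.86°C, giving 26.64°C.
From 2100 m to 4600 m (saturated): cools by 4.9 × 2.5 = 12.25°C, giving 14.39°C.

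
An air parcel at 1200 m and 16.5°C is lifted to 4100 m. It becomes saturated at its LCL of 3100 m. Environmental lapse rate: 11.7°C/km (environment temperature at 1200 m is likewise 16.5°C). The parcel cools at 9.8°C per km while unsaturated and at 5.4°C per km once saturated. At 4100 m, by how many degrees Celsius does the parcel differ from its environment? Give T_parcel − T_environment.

Parcel:
  1200 → 3100 m (dry, 9.8°C/km): ΔT = -9.8 × 1.9 = -18.62°C → T = -2.12°C
  3100 → 4100 m (saturated, 5.4°C/km): ΔT = -5.4 × 1 = -5.4°C → T = -7.52°C
Environment:
  1200 → 4100 m (environment, 11.7°C/km): ΔT = -11.7 × 2.9 = -33.93°C → T = -17.43°C
T_parcel − T_env = -7.52 − (-17.43) = +9.91°C

+9.91°C (parcel warmer than environment)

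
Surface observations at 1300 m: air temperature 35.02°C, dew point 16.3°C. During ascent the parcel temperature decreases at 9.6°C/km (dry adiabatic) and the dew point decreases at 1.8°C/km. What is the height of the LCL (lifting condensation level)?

T and T_d converge at 9.6 − 1.8 = 7.8°C per km
Height above start = (35.02 − 16.3) / 7.8 = 2.4 km
LCL altitude = 1300 m + 2400 m = 3700 m

3700 m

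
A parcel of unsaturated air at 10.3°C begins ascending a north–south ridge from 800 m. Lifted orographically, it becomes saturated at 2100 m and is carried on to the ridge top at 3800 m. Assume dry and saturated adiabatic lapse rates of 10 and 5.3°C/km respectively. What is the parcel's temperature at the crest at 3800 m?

-11.71°C

800–2100 m, dry: Δz = 1.3 km ⇒ ΔT = -13°C; T = -2.7°C
2100–3800 m, saturated: Δz = 1.7 km ⇒ ΔT = -9.01°C; T = -11.71°C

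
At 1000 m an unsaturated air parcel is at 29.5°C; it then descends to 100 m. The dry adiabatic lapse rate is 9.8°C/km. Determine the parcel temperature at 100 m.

Dry adiabatic to 100 m: +9.8 × 0.9 km = +8.82°C, so T = 38.32°C.

38.32°C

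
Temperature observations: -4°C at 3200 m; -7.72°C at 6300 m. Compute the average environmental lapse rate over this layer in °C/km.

Γ = −ΔT/Δz = (-4 − (-7.72)) / (6300 − 3200) m
  = 3.72°C / 3.1 km = 1.2°C/km

1.2°C/km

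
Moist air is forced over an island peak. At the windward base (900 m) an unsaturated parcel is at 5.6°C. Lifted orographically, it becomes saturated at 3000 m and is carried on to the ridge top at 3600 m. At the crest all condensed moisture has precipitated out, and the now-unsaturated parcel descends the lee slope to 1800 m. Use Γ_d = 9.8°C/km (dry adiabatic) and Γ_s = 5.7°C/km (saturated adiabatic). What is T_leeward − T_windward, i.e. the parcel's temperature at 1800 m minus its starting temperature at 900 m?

900–3000 m, dry: Δz = 2.1 km ⇒ ΔT = -20.58°C; T = -14.98°C
3000–3600 m, saturated: Δz = 0.6 km ⇒ ΔT = -3.42°C; T = -18.4°C
3600–1800 m, dry descent: Δz = 1.8 km ⇒ ΔT = +17.64°C; T = -0.76°C
Net change vs windward start: -0.76 − 5.6 = -6.36°C

-6.36°C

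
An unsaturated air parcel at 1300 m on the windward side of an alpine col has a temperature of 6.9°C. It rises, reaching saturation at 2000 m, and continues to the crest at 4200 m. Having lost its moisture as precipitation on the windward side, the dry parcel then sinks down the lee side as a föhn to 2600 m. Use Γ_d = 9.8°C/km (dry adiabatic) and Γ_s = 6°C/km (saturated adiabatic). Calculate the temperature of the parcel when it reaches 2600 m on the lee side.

2.52°C

From 1300 m to 2000 m (dry): cools by 9.8 × 0.7 = 6.86°C, giving 0.04°C.
From 2000 m to 4200 m (saturated): cools by 6 × 2.2 = 13.2°C, giving -13.16°C.
From 4200 m to 2600 m (dry descent): warms by 9.8 × 1.6 = 15.68°C, giving 2.52°C.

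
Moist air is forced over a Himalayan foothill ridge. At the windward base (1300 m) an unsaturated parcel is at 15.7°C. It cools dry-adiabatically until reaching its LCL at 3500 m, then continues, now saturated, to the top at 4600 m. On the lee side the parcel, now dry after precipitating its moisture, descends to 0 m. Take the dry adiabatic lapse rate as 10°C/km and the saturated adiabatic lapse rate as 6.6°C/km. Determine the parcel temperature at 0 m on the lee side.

32.44°C

1300 → 3500 m (dry, 10°C/km): ΔT = -10 × 2.2 = -22°C → T = -6.3°C
3500 → 4600 m (saturated, 6.6°C/km): ΔT = -6.6 × 1.1 = -7.26°C → T = -13.56°C
4600 → 0 m (dry descent, 10°C/km): ΔT = +10 × 4.6 = +46°C → T = 32.44°C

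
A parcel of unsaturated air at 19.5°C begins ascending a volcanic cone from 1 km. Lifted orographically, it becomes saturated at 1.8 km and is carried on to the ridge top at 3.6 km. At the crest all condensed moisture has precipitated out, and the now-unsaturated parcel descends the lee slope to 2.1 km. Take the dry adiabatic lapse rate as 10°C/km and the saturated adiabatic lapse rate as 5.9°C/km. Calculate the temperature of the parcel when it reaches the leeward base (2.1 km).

15.88°C

1000–1800 m, dry: Δz = 0.8 km ⇒ ΔT = -8°C; T = 11.5°C
1800–3600 m, saturated: Δz = 1.8 km ⇒ ΔT = -10.62°C; T = 0.88°C
3600–2100 m, dry descent: Δz = 1.5 km ⇒ ΔT = +15°C; T = 15.88°C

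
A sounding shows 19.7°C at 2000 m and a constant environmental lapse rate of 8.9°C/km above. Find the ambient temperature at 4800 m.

-5.22°C

2000–4800 m, environmental: Δz = 2.8 km ⇒ ΔT = -24.92°C; T = -5.22°C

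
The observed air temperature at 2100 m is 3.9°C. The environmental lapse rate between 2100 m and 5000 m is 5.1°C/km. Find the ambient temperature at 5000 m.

2100 → 5000 m (environmental, 5.1°C/km): ΔT = -5.1 × 2.9 = -14.79°C → T = -10.89°C

-10.89°C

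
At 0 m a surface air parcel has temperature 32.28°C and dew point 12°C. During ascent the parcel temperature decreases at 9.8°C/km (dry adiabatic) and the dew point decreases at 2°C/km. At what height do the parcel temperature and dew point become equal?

2600 m

T and T_d converge at 9.8 − 2 = 7.8°C per km
Height above start = (32.28 − 12) / 7.8 = 2.6 km
LCL altitude = 0 m + 2600 m = 2600 m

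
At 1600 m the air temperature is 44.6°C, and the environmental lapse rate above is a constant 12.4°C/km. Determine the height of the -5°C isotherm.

5600 m

Height above start = (44.6 − (-5)) / 12.4 = 4 km
Altitude = 1600 m + 4000 m = 5600 m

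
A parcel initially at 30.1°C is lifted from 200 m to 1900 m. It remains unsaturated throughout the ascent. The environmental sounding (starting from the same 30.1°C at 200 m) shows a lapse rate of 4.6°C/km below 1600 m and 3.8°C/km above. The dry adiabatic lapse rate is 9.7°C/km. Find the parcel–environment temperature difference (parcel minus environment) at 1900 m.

Parcel:
  200 → 1900 m (dry, 9.7°C/km): ΔT = -9.7 × 1.7 = -16.49°C → T = 13.61°C
Environment:
  200 → 1600 m (environment, lower layer, 4.6°C/km): ΔT = -4.6 × 1.4 = -6.44°C → T = 23.66°C
  1600 → 1900 m (environment, upper layer, 3.8°C/km): ΔT = -3.8 × 0.3 = -1.14°C → T = 22.52°C
T_parcel − T_env = 13.61 − 22.52 = -8.91°C

-8.91°C (parcel cooler than environment)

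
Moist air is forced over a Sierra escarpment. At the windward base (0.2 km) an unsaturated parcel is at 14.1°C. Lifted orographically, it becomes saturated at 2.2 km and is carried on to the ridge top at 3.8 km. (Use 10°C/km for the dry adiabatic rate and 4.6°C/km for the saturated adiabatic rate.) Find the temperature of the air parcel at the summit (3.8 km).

Dry to 2200 m: -10 × 2 km = -20°C, so T = -5.9°C.
Saturated to 3800 m: -4.6 × 1.6 km = -7.36°C, so T = -13.26°C.

-13.26°C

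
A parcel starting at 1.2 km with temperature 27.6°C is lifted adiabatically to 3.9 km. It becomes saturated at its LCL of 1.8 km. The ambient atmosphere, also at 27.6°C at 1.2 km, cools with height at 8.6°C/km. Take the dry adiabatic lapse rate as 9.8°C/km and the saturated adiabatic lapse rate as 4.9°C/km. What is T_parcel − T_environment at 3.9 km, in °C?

Parcel:
  1200–1800 m, dry: Δz = 0.6 km ⇒ ΔT = -5.88°C; T = 21.72°C
  1800–3900 m, saturated: Δz = 2.1 km ⇒ ΔT = -10.29°C; T = 11.43°C
Environment:
  1200–3900 m, environment: Δz = 2.7 km ⇒ ΔT = -23.22°C; T = 4.38°C
T_parcel − T_env = 11.43 − 4.38 = +7.05°C

+7.05°C (parcel warmer than environment)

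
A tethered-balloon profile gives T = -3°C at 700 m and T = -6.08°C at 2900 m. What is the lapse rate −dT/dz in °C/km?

Γ = −ΔT/Δz = (-3 − (-6.08)) / (2900 − 700) m
  = 3.08°C / 2.2 km = 1.4°C/km

1.4°C/km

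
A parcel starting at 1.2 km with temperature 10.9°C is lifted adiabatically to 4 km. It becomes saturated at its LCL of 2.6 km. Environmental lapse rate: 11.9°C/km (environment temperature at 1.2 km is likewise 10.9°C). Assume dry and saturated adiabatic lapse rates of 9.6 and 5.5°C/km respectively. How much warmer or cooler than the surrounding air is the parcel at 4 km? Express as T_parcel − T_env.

Parcel:
  1200 → 2600 m (dry, 9.6°C/km): ΔT = -9.6 × 1.4 = -13.44°C → T = -2.54°C
  2600 → 4000 m (saturated, 5.5°C/km): ΔT = -5.5 × 1.4 = -7.7°C → T = -10.24°C
Environment:
  1200 → 4000 m (environment, 11.9°C/km): ΔT = -11.9 × 2.8 = -33.32°C → T = -22.42°C
T_parcel − T_env = -10.24 − (-22.42) = +12.18°C

+12.18°C (parcel warmer than environment)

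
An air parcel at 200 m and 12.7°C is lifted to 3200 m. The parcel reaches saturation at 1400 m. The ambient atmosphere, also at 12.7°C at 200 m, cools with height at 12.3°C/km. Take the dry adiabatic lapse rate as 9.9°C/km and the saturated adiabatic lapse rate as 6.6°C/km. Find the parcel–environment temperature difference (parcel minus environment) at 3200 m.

+13.14°C (parcel warmer than environment)

Parcel:
  From 200 m to 1400 m (dry): cools by 9.9 × 1.2 = 11.88°C, giving 0.82°C.
  From 1400 m to 3200 m (saturated): cools by 6.6 × 1.8 = 11.88°C, giving -11.06°C.
Environment:
  From 200 m to 3200 m (environment): cools by 12.3 × 3 = 36.9°C, giving -24.2°C.
T_parcel − T_env = -11.06 − (-24.2) = +13.14°C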